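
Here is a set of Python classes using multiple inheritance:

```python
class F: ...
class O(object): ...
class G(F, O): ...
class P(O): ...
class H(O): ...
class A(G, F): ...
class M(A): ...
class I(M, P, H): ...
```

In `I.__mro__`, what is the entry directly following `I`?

L[I] = I + merge(L[M], L[P], L[H], [M P H])
  take M:  [M A G F O object] + [P O object] + [H O object] + [M P H]
  take A:  [A G F O object] + [P O object] + [H O object] + [P H]
  take G:  [G F O object] + [P O object] + [H O object] + [P H]
  take F:  [F O object] + [P O object] + [H O object] + [P H]
  take P:  [O object] + [P O object] + [H O object] + [P H]
  take H:  [O object] + [O object] + [H O object] + [H]
  take O:  [O object] + [O object] + [O object]
  take object:  [object] + [object] + [object]
MRO: I M A G F P H O object
I is at position 0; next is M.

M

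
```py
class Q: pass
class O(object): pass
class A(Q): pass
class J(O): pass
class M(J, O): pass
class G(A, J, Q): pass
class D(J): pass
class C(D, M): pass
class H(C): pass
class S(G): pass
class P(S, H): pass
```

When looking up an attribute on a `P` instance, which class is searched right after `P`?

L[P] = P + merge(L[S], L[H], [S H])
  take S:  [S G A J Q O object] + [H C D M J O object] + [S H]
  take G:  [G A J Q O object] + [H C D M J O object] + [H]
  take A:  [A J Q O object] + [H C D M J O object] + [H]
  take H:  [J Q O object] + [H C D M J O object] + [H]
  take C:  [J Q O object] + [C D M J O object]
  take D:  [J Q O object] + [D M J O object]
  take M:  [J Q O object] + [M J O object]
  take J:  [J Q O object] + [J O object]
  take Q:  [Q O object] + [O object]
  take O:  [O object] + [O object]
  take object:  [object] + [object]
MRO: P S G A H C D M J Q O object
P is at position 0; next is S.

S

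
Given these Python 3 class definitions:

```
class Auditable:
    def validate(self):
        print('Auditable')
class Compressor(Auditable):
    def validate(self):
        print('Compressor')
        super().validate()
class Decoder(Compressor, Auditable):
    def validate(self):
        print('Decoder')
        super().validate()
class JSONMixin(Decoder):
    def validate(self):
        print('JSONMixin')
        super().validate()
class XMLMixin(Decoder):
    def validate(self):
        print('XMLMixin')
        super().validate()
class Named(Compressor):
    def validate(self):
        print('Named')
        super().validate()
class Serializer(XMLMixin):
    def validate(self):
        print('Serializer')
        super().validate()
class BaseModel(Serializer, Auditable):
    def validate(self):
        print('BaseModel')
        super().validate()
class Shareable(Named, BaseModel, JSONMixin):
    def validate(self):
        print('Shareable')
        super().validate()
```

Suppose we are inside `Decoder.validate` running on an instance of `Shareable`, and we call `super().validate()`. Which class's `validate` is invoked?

L[Shareable] = Shareable + merge(L[Named], L[BaseModel], L[JSONMixin], [Named BaseModel JSONMixin])
  take Named:  [Named Compressor Auditable object] + [BaseModel Serializer XMLMixin Decoder Compressor Auditable object] + [JSONMixin Decoder Compressor Auditable object] + [Named BaseModel JSONMixin]
  take BaseModel:  [Compressor Auditable object] + [BaseModel Serializer XMLMixin Decoder Compressor Auditable object] + [JSONMixin Decoder Compressor Auditable object] + [BaseModel JSONMixin]
  take Serializer:  [Compressor Auditable object] + [Serializer XMLMixin Decoder Compressor Auditable object] + [JSONMixin Decoder Compressor Auditable object] + [JSONMixin]
  take XMLMixin:  [Compressor Auditable object] + [XMLMixin Decoder Compressor Auditable object] + [JSONMixin Decoder Compressor Auditable object] + [JSONMixin]
  take JSONMixin:  [Compressor Auditable object] + [Decoder Compressor Auditable object] + [JSONMixin Decoder Compressor Auditable object] + [JSONMixin]
  take Decoder:  [Compressor Auditable object] + [Decoder Compressor Auditable object] + [Decoder Compressor Auditable object]
  take Compressor:  [Compressor Auditable object] + [Compressor Auditable object] + [Compressor Auditable object]
  take Auditable:  [Auditable object] + [Auditable object] + [Auditable object]
  take object:  [object] + [object] + [object]
MRO: Shareable Named BaseModel Serializer XMLMixin JSONMixin Decoder Compressor Auditable object
super() in Decoder.validate on a Shareable instance goes to the class after Decoder in Shareable's MRO: Compressor.

Compressor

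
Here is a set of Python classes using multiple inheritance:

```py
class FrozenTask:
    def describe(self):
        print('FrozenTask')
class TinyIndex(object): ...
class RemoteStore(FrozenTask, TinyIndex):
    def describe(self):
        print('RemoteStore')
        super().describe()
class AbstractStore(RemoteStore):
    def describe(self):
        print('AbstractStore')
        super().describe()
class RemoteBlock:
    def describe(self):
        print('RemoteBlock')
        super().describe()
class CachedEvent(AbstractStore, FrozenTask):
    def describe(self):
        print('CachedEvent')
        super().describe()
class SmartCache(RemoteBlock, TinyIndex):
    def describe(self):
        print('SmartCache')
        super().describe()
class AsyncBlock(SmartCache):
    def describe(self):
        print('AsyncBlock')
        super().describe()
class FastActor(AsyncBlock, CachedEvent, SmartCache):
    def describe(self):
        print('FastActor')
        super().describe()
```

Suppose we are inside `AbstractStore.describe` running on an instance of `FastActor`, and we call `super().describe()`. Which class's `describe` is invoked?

L[FastActor] = FastActor + merge(L[AsyncBlock], L[CachedEvent], L[SmartCache], [AsyncBlock CachedEvent SmartCache])
  take AsyncBlock:  [AsyncBlock SmartCache RemoteBlock TinyIndex object] + [CachedEvent AbstractStore RemoteStore FrozenTask TinyIndex object] + [SmartCache RemoteBlock TinyIndex object] + [AsyncBlock CachedEvent SmartCache]
  take CachedEvent:  [SmartCache RemoteBlock TinyIndex object] + [CachedEvent AbstractStore RemoteStore FrozenTask TinyIndex object] + [SmartCache RemoteBlock TinyIndex object] + [CachedEvent SmartCache]
  take SmartCache:  [SmartCache RemoteBlock TinyIndex object] + [AbstractStore RemoteStore FrozenTask TinyIndex object] + [SmartCache RemoteBlock TinyIndex object] + [SmartCache]
  take RemoteBlock:  [RemoteBlock TinyIndex object] + [AbstractStore RemoteStore FrozenTask TinyIndex object] + [RemoteBlock TinyIndex object]
  take AbstractStore:  [TinyIndex object] + [AbstractStore RemoteStore FrozenTask TinyIndex object] + [TinyIndex object]
  take RemoteStore:  [TinyIndex object] + [RemoteStore FrozenTask TinyIndex object] + [TinyIndex object]
  take FrozenTask:  [TinyIndex object] + [FrozenTask TinyIndex object] + [TinyIndex object]
  take TinyIndex:  [TinyIndex object] + [TinyIndex object] + [TinyIndex object]
  take object:  [object] + [object] + [object]
MRO: FastActor AsyncBlock CachedEvent SmartCache RemoteBlock AbstractStore RemoteStore FrozenTask TinyIndex object
super() in AbstractStore.describe on a FastActor instance goes to the class after AbstractStore in FastActor's MRO: RemoteStore.

RemoteStore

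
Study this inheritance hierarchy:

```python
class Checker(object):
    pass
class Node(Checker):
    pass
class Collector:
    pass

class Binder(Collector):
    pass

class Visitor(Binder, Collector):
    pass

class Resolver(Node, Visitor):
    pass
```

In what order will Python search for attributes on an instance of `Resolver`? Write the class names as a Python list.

L[Resolver] = Resolver + merge(L[Node], L[Visitor], [Node Visitor])
  take Node:  [Node Checker object] + [Visitor Binder Collector object] + [Node Visitor]
  take Checker:  [Checker object] + [Visitor Binder Collector object] + [Visitor]
  take Visitor:  [object] + [Visitor Binder Collector object] + [Visitor]
  take Binder:  [object] + [Binder Collector object]
  take Collector:  [object] + [Collector object]
  take object:  [object] + [object]

[Resolver, Node, Checker, Visitor, Binder, Collector, object]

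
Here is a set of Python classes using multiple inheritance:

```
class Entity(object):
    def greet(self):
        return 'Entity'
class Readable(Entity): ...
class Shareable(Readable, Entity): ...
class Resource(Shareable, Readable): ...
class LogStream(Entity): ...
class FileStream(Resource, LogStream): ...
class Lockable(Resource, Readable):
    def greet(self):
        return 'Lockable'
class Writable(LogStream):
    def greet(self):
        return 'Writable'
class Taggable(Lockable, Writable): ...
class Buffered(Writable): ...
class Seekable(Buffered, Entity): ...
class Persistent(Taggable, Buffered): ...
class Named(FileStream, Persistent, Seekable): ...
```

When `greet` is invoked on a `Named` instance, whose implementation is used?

L[Named] = Named + merge(L[FileStream], L[Persistent], L[Seekable], [FileStream Persistent Seekable])
  take FileStream:  [FileStream Resource Shareable Readable LogStream Entity object] + [Persistent Taggable Lockable Resource Shareable Readable Buffered Writable LogStream Entity object] + [Seekable Buffered Writable LogStream Entity object] + [FileStream Persistent Seekable]
  take Persistent:  [Resource Shareable Readable LogStream Entity object] + [Persistent Taggable Lockable Resource Shareable Readable Buffered Writable LogStream Entity object] + [Seekable Buffered Writable LogStream Entity object] + [Persistent Seekable]
  take Taggable:  [Resource Shareable Readable LogStream Entity object] + [Taggable Lockable Resource Shareable Readable Buffered Writable LogStream Entity object] + [Seekable Buffered Writable LogStream Entity object] + [Seekable]
  take Lockable:  [Resource Shareable Readable LogStream Entity object] + [Lockable Resource Shareable Readable Buffered Writable LogStream Entity object] + [Seekable Buffered Writable LogStream Entity object] + [Seekable]
  take Resource:  [Resource Shareable Readable LogStream Entity object] + [Resource Shareable Readable Buffered Writable LogStream Entity object] + [Seekable Buffered Writable LogStream Entity object] + [Seekable]
  take Shareable:  [Shareable Readable LogStream Entity object] + [Shareable Readable Buffered Writable LogStream Entity object] + [Seekable Buffered Writable LogStream Entity object] + [Seekable]
  take Readable:  [Readable LogStream Entity object] + [Readable Buffered Writable LogStream Entity object] + [Seekable Buffered Writable LogStream Entity object] + [Seekable]
  take Seekable:  [LogStream Entity object] + [Buffered Writable LogStream Entity object] + [Seekable Buffered Writable LogStream Entity object] + [Seekable]
  take Buffered:  [LogStream Entity object] + [Buffered Writable LogStream Entity object] + [Buffered Writable LogStream Entity object]
  take Writable:  [LogStream Entity object] + [Writable LogStream Entity object] + [Writable LogStream Entity object]
  take LogStream:  [LogStream Entity object] + [LogStream Entity object] + [LogStream Entity object]
  take Entity:  [Entity object] + [Entity object] + [Entity object]
  take object:  [object] + [object] + [object]
MRO: Named FileStream Persistent Taggable Lockable Resource Shareable Readable Seekable Buffered Writable LogStream Entity object
greet is defined in: Entity, Lockable, Writable. First along the MRO is Lockable.

Lockable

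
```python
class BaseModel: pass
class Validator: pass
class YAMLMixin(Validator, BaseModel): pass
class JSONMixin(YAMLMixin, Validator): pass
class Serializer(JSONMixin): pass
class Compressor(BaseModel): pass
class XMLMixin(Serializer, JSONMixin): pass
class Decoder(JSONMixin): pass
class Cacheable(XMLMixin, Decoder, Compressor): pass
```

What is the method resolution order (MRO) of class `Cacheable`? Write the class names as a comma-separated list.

L[Cacheable] = Cacheable + merge(L[XMLMixin], L[Decoder], L[Compressor], [XMLMixin Decoder Compressor])
  take XMLMixin:  [XMLMixin Serializer JSONMixin YAMLMixin Validator BaseModel object] + [Decoder JSONMixin YAMLMixin Validator BaseModel object] + [Compressor BaseModel object] + [XMLMixin Decoder Compressor]
  take Serializer:  [Serializer JSONMixin YAMLMixin Validator BaseModel object] + [Decoder JSONMixin YAMLMixin Validator BaseModel object] + [Compressor BaseModel object] + [Decoder Compressor]
  take Decoder:  [JSONMixin YAMLMixin Validator BaseModel object] + [Decoder JSONMixin YAMLMixin Validator BaseModel object] + [Compressor BaseModel object] + [Decoder Compressor]
  take JSONMixin:  [JSONMixin YAMLMixin Validator BaseModel object] + [JSONMixin YAMLMixin Validator BaseModel object] + [Compressor BaseModel object] + [Compressor]
  take YAMLMixin:  [YAMLMixin Validator BaseModel object] + [YAMLMixin Validator BaseModel object] + [Compressor BaseModel object] + [Compressor]
  take Validator:  [Validator BaseModel object] + [Validator BaseModel object] + [Compressor BaseModel object] + [Compressor]
  take Compressor:  [BaseModel object] + [BaseModel object] + [Compressor BaseModel object] + [Compressor]
  take BaseModel:  [BaseModel object] + [BaseModel object] + [BaseModel object]
  take object:  [object] + [object] + [object]

Cacheable, XMLMixin, Serializer, Decoder, JSONMixin, YAMLMixin, Validator, Compressor, BaseModel, object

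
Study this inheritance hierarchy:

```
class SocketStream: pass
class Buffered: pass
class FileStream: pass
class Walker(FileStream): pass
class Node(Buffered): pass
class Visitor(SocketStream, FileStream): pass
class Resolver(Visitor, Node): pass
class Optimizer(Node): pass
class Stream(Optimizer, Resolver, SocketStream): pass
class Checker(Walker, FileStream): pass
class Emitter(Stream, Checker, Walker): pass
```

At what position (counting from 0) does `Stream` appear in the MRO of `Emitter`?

1

L[Emitter] = Emitter + merge(L[Stream], L[Checker], L[Walker], [Stream Checker Walker])
  take Stream:  [Stream Optimizer Resolver Visitor SocketStream FileStream Node Buffered object] + [Checker Walker FileStream object] + [Walker FileStream object] + [Stream Checker Walker]
  take Optimizer:  [Optimizer Resolver Visitor SocketStream FileStream Node Buffered object] + [Checker Walker FileStream object] + [Walker FileStream object] + [Checker Walker]
  take Resolver:  [Resolver Visitor SocketStream FileStream Node Buffered object] + [Checker Walker FileStream object] + [Walker FileStream object] + [Checker Walker]
  take Visitor:  [Visitor SocketStream FileStream Node Buffered object] + [Checker Walker FileStream object] + [Walker FileStream object] + [Checker Walker]
  take SocketStream:  [SocketStream FileStream Node Buffered object] + [Checker Walker FileStream object] + [Walker FileStream object] + [Checker Walker]
  take Checker:  [FileStream Node Buffered object] + [Checker Walker FileStream object] + [Walker FileStream object] + [Checker Walker]
  take Walker:  [FileStream Node Buffered object] + [Walker FileStream object] + [Walker FileStream object] + [Walker]
  take FileStream:  [FileStream Node Buffered object] + [FileStream object] + [FileStream object]
  take Node:  [Node Buffered object] + [object] + [object]
  take Buffered:  [Buffered object] + [object] + [object]
  take object:  [object] + [object] + [object]
MRO: Emitter Stream Optimizer Resolver Visitor SocketStream Checker Walker FileStream Node Buffered object
Stream sits at index 1.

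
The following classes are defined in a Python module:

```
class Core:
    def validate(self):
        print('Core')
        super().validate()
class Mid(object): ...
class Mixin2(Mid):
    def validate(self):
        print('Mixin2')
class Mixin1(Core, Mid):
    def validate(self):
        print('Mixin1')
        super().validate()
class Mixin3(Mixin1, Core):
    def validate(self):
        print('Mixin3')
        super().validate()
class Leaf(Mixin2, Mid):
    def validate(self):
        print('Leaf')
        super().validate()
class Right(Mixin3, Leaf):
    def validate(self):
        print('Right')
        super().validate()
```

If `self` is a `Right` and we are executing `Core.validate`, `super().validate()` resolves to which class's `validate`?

L[Right] = Right + merge(L[Mixin3], L[Leaf], [Mixin3 Leaf])
  take Mixin3:  [Mixin3 Mixin1 Core Mid object] + [Leaf Mixin2 Mid object] + [Mixin3 Leaf]
  take Mixin1:  [Mixin1 Core Mid object] + [Leaf Mixin2 Mid object] + [Leaf]
  take Core:  [Core Mid object] + [Leaf Mixin2 Mid object] + [Leaf]
  take Leaf:  [Mid object] + [Leaf Mixin2 Mid object] + [Leaf]
  take Mixin2:  [Mid object] + [Mixin2 Mid object]
  take Mid:  [Mid object] + [Mid object]
  take object:  [object] + [object]
MRO: Right Mixin3 Mixin1 Core Leaf Mixin2 Mid object
super() in Core.validate on a Right instance goes to the class after Core in Right's MRO: Leaf.

Leaf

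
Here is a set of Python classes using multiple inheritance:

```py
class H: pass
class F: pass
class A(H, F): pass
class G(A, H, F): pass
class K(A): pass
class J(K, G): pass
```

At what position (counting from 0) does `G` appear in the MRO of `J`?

2

L[J] = J + merge(L[K], L[G], [K G])
  take K:  [K A H F object] + [G A H F object] + [K G]
  take G:  [A H F object] + [G A H F object] + [G]
  take A:  [A H F object] + [A H F object]
  take H:  [H F object] + [H F object]
  take F:  [F object] + [F object]
  take object:  [object] + [object]
MRO: J K G A H F object
G sits at index 2.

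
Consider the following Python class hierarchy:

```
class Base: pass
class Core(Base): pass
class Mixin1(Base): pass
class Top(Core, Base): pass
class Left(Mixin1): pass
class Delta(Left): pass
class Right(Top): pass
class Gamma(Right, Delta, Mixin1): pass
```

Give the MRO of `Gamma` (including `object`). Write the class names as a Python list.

[Gamma, Right, Top, Core, Delta, Left, Mixin1, Base, object]

L[Gamma] = Gamma + merge(L[Right], L[Delta], L[Mixin1], [Right Delta Mixin1])
  take Right:  [Right Top Core Base object] + [Delta Left Mixin1 Base object] + [Mixin1 Base object] + [Right Delta Mixin1]
  take Top:  [Top Core Base object] + [Delta Left Mixin1 Base object] + [Mixin1 Base object] + [Delta Mixin1]
  take Core:  [Core Base object] + [Delta Left Mixin1 Base object] + [Mixin1 Base object] + [Delta Mixin1]
  take Delta:  [Base object] + [Delta Left Mixin1 Base object] + [Mixin1 Base object] + [Delta Mixin1]
  take Left:  [Base object] + [Left Mixin1 Base object] + [Mixin1 Base object] + [Mixin1]
  take Mixin1:  [Base object] + [Mixin1 Base object] + [Mixin1 Base object] + [Mixin1]
  take Base:  [Base object] + [Base object] + [Base object]
  take object:  [object] + [object] + [object]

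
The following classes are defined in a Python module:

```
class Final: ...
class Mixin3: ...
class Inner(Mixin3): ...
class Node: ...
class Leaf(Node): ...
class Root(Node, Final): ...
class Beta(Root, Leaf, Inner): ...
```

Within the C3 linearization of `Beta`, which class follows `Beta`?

L[Beta] = Beta + merge(L[Root], L[Leaf], L[Inner], [Root Leaf Inner])
  take Root:  [Root Node Final object] + [Leaf Node object] + [Inner Mixin3 object] + [Root Leaf Inner]
  take Leaf:  [Node Final object] + [Leaf Node object] + [Inner Mixin3 object] + [Leaf Inner]
  take Node:  [Node Final object] + [Node object] + [Inner Mixin3 object] + [Inner]
  take Final:  [Final object] + [object] + [Inner Mixin3 object] + [Inner]
  take Inner:  [object] + [object] + [Inner Mixin3 object] + [Inner]
  take Mixin3:  [object] + [object] + [Mixin3 object]
  take object:  [object] + [object] + [object]
MRO: Beta Root Leaf Node Final Inner Mixin3 object
Beta is at position 0; next is Root.

Root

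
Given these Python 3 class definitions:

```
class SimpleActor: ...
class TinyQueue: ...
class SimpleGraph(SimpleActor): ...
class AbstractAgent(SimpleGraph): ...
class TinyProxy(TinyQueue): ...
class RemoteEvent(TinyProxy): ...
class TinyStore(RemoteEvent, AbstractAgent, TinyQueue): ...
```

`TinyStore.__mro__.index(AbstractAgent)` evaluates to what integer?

3

L[TinyStore] = TinyStore + merge(L[RemoteEvent], L[AbstractAgent], L[TinyQueue], [RemoteEvent AbstractAgent TinyQueue])
  take RemoteEvent:  [RemoteEvent TinyProxy TinyQueue object] + [AbstractAgent SimpleGraph SimpleActor object] + [TinyQueue object] + [RemoteEvent AbstractAgent TinyQueue]
  take TinyProxy:  [TinyProxy TinyQueue object] + [AbstractAgent SimpleGraph SimpleActor object] + [TinyQueue object] + [AbstractAgent TinyQueue]
  take AbstractAgent:  [TinyQueue object] + [AbstractAgent SimpleGraph SimpleActor object] + [TinyQueue object] + [AbstractAgent TinyQueue]
  take TinyQueue:  [TinyQueue object] + [SimpleGraph SimpleActor object] + [TinyQueue object] + [TinyQueue]
  take SimpleGraph:  [object] + [SimpleGraph SimpleActor object] + [object]
  take SimpleActor:  [object] + [SimpleActor object] + [object]
  take object:  [object] + [object] + [object]
MRO: TinyStore RemoteEvent TinyProxy AbstractAgent TinyQueue SimpleGraph SimpleActor object
AbstractAgent sits at index 3.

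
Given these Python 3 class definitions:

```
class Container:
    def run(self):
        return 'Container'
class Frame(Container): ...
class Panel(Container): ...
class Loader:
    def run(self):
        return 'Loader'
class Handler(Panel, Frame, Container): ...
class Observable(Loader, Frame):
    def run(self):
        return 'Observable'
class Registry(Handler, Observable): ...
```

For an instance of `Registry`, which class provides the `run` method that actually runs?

Observable

L[Registry] = Registry + merge(L[Handler], L[Observable], [Handler Observable])
  take Handler:  [Handler Panel Frame Container object] + [Observable Loader Frame Container object] + [Handler Observable]
  take Panel:  [Panel Frame Container object] + [Observable Loader Frame Container object] + [Observable]
  take Observable:  [Frame Container object] + [Observable Loader Frame Container object] + [Observable]
  take Loader:  [Frame Container object] + [Loader Frame Container object]
  take Frame:  [Frame Container object] + [Frame Container object]
  take Container:  [Container object] + [Container object]
  take object:  [object] + [object]
MRO: Registry Handler Panel Observable Loader Frame Container object
run is defined in: Container, Loader, Observable. First along the MRO is Observable.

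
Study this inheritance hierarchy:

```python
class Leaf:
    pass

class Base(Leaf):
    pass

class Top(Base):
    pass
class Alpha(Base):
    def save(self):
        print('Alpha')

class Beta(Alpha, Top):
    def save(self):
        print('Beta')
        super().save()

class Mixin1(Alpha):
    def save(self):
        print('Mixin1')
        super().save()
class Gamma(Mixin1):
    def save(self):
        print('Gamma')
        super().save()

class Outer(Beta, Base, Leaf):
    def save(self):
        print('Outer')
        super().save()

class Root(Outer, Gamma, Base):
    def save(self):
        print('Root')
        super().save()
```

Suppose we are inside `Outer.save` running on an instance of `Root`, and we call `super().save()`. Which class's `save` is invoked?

Beta

L[Root] = Root + merge(L[Outer], L[Gamma], L[Base], [Outer Gamma Base])
  take Outer:  [Outer Beta Alpha Top Base Leaf object] + [Gamma Mixin1 Alpha Base Leaf object] + [Base Leaf object] + [Outer Gamma Base]
  take Beta:  [Beta Alpha Top Base Leaf object] + [Gamma Mixin1 Alpha Base Leaf object] + [Base Leaf object] + [Gamma Base]
  take Gamma:  [Alpha Top Base Leaf object] + [Gamma Mixin1 Alpha Base Leaf object] + [Base Leaf object] + [Gamma Base]
  take Mixin1:  [Alpha Top Base Leaf object] + [Mixin1 Alpha Base Leaf object] + [Base Leaf object] + [Base]
  take Alpha:  [Alpha Top Base Leaf object] + [Alpha Base Leaf object] + [Base Leaf object] + [Base]
  take Top:  [Top Base Leaf object] + [Base Leaf object] + [Base Leaf object] + [Base]
  take Base:  [Base Leaf object] + [Base Leaf object] + [Base Leaf object] + [Base]
  take Leaf:  [Leaf object] + [Leaf object] + [Leaf object]
  take object:  [object] + [object] + [object]
MRO: Root Outer Beta Gamma Mixin1 Alpha Top Base Leaf object
super() in Outer.save on a Root instance goes to the class after Outer in Root's MRO: Beta.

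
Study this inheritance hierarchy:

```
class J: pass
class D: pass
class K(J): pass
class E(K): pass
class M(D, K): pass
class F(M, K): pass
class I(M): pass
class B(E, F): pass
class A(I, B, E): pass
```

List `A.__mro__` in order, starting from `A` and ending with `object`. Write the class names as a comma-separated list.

A, I, B, E, F, M, D, K, J, object

L[A] = A + merge(L[I], L[B], L[E], [I B E])
  take I:  [I M D K J object] + [B E F M D K J object] + [E K J object] + [I B E]
  take B:  [M D K J object] + [B E F M D K J object] + [E K J object] + [B E]
  take E:  [M D K J object] + [E F M D K J object] + [E K J object] + [E]
  take F:  [M D K J object] + [F M D K J object] + [K J object]
  take M:  [M D K J object] + [M D K J object] + [K J object]
  take D:  [D K J object] + [D K J object] + [K J object]
  take K:  [K J object] + [K J object] + [K J object]
  take J:  [J object] + [J object] + [J object]
  take object:  [object] + [object] + [object]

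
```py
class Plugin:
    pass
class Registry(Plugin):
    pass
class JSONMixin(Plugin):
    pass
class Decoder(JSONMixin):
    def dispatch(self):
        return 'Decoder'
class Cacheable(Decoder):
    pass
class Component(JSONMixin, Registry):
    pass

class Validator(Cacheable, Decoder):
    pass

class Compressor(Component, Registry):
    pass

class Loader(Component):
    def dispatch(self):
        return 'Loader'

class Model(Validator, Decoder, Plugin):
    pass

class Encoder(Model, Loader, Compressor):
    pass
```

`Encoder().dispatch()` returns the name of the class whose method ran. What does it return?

L[Encoder] = Encoder + merge(L[Model], L[Loader], L[Compressor], [Model Loader Compressor])
  take Model:  [Model Validator Cacheable Decoder JSONMixin Plugin object] + [Loader Component JSONMixin Registry Plugin object] + [Compressor Component JSONMixin Registry Plugin object] + [Model Loader Compressor]
  take Validator:  [Validator Cacheable Decoder JSONMixin Plugin object] + [Loader Component JSONMixin Registry Plugin object] + [Compressor Component JSONMixin Registry Plugin object] + [Loader Compressor]
  take Cacheable:  [Cacheable Decoder JSONMixin Plugin object] + [Loader Component JSONMixin Registry Plugin object] + [Compressor Component JSONMixin Registry Plugin object] + [Loader Compressor]
  take Decoder:  [Decoder JSONMixin Plugin object] + [Loader Component JSONMixin Registry Plugin object] + [Compressor Component JSONMixin Registry Plugin object] + [Loader Compressor]
  take Loader:  [JSONMixin Plugin object] + [Loader Component JSONMixin Registry Plugin object] + [Compressor Component JSONMixin Registry Plugin object] + [Loader Compressor]
  take Compressor:  [JSONMixin Plugin object] + [Component JSONMixin Registry Plugin object] + [Compressor Component JSONMixin Registry Plugin object] + [Compressor]
  take Component:  [JSONMixin Plugin object] + [Component JSONMixin Registry Plugin object] + [Component JSONMixin Registry Plugin object]
  take JSONMixin:  [JSONMixin Plugin object] + [JSONMixin Registry Plugin object] + [JSONMixin Registry Plugin object]
  take Registry:  [Plugin object] + [Registry Plugin object] + [Registry Plugin object]
  take Plugin:  [Plugin object] + [Plugin object] + [Plugin object]
  take object:  [object] + [object] + [object]
MRO: Encoder Model Validator Cacheable Decoder Loader Compressor Component JSONMixin Registry Plugin object
dispatch is defined in: Decoder, Loader. First along the MRO is Decoder.

Decoder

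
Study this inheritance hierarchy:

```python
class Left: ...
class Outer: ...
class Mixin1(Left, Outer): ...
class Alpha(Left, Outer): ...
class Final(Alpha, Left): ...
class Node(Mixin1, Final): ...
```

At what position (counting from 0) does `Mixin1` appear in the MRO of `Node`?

L[Node] = Node + merge(L[Mixin1], L[Final], [Mixin1 Final])
  take Mixin1:  [Mixin1 Left Outer object] + [Final Alpha Left Outer object] + [Mixin1 Final]
  take Final:  [Left Outer object] + [Final Alpha Left Outer object] + [Final]
  take Alpha:  [Left Outer object] + [Alpha Left Outer object]
  take Left:  [Left Outer object] + [Left Outer object]
  take Outer:  [Outer object] + [Outer object]
  take object:  [object] + [object]
MRO: Node Mixin1 Final Alpha Left Outer object
Mixin1 sits at index 1.

1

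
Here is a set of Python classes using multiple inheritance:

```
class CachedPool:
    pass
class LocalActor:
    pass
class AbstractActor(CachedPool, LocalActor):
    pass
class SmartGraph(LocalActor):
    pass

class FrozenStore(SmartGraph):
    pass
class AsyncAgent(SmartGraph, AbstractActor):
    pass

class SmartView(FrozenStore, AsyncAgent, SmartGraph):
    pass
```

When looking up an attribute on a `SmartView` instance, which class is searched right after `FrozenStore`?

L[SmartView] = SmartView + merge(L[FrozenStore], L[AsyncAgent], L[SmartGraph], [FrozenStore AsyncAgent SmartGraph])
  take FrozenStore:  [FrozenStore SmartGraph LocalActor object] + [AsyncAgent SmartGraph AbstractActor CachedPool LocalActor object] + [SmartGraph LocalActor object] + [FrozenStore AsyncAgent SmartGraph]
  take AsyncAgent:  [SmartGraph LocalActor object] + [AsyncAgent SmartGraph AbstractActor CachedPool LocalActor object] + [SmartGraph LocalActor object] + [AsyncAgent SmartGraph]
  take SmartGraph:  [SmartGraph LocalActor object] + [SmartGraph AbstractActor CachedPool LocalActor object] + [SmartGraph LocalActor object] + [SmartGraph]
  take AbstractActor:  [LocalActor object] + [AbstractActor CachedPool LocalActor object] + [LocalActor object]
  take CachedPool:  [LocalActor object] + [CachedPool LocalActor object] + [LocalActor object]
  take LocalActor:  [LocalActor object] + [LocalActor object] + [LocalActor object]
  take object:  [object] + [object] + [object]
MRO: SmartView FrozenStore AsyncAgent SmartGraph AbstractActor CachedPool LocalActor object
FrozenStore is at position 1; next is AsyncAgent.

AsyncAgent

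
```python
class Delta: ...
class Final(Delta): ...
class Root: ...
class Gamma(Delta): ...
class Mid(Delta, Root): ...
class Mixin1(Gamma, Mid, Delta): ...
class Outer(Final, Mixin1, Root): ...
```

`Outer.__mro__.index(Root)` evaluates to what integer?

6

L[Outer] = Outer + merge(L[Final], L[Mixin1], L[Root], [Final Mixin1 Root])
  take Final:  [Final Delta object] + [Mixin1 Gamma Mid Delta Root object] + [Root object] + [Final Mixin1 Root]
  take Mixin1:  [Delta object] + [Mixin1 Gamma Mid Delta Root object] + [Root object] + [Mixin1 Root]
  take Gamma:  [Delta object] + [Gamma Mid Delta Root object] + [Root object] + [Root]
  take Mid:  [Delta object] + [Mid Delta Root object] + [Root object] + [Root]
  take Delta:  [Delta object] + [Delta Root object] + [Root object] + [Root]
  take Root:  [object] + [Root object] + [Root object] + [Root]
  take object:  [object] + [object] + [object]
MRO: Outer Final Mixin1 Gamma Mid Delta Root object
Root sits at index 6.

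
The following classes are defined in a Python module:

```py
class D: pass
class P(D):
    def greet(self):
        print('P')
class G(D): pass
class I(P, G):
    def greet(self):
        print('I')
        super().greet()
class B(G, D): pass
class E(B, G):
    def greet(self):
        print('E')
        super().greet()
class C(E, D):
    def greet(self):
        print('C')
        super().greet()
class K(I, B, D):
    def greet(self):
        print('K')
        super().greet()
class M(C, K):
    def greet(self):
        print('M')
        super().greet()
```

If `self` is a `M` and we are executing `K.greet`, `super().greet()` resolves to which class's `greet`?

L[M] = M + merge(L[C], L[K], [C K])
  take C:  [C E B G D object] + [K I P B G D object] + [C K]
  take E:  [E B G D object] + [K I P B G D object] + [K]
  take K:  [B G D object] + [K I P B G D object] + [K]
  take I:  [B G D object] + [I P B G D object]
  take P:  [B G D object] + [P B G D object]
  take B:  [B G D object] + [B G D object]
  take G:  [G D object] + [G D object]
  take D:  [D object] + [D object]
  take object:  [object] + [object]
MRO: M C E K I P B G D object
super() in K.greet on a M instance goes to the class after K in M's MRO: I.

I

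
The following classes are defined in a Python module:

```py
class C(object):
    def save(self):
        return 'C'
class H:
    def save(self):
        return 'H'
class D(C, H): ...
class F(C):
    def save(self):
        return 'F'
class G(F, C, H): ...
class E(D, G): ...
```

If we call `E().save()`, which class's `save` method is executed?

F

L[E] = E + merge(L[D], L[G], [D G])
  take D:  [D C H object] + [G F C H object] + [D G]
  take G:  [C H object] + [G F C H object] + [G]
  take F:  [C H object] + [F C H object]
  take C:  [C H object] + [C H object]
  take H:  [H object] + [H object]
  take object:  [object] + [object]
MRO: E D G F C H object
save is defined in: C, F, H. First along the MRO is F.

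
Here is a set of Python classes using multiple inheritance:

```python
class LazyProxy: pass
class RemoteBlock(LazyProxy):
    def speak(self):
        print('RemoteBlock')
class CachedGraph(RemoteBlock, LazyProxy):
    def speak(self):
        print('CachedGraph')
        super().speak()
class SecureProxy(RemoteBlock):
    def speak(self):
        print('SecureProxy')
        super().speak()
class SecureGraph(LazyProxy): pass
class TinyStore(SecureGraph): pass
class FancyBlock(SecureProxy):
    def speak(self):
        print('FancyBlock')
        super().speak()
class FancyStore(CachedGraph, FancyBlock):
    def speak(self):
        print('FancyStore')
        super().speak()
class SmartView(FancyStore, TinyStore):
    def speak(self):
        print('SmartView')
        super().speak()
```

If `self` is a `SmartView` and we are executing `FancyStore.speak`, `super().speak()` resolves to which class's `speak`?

L[SmartView] = SmartView + merge(L[FancyStore], L[TinyStore], [FancyStore TinyStore])
  take FancyStore:  [FancyStore CachedGraph FancyBlock SecureProxy RemoteBlock LazyProxy object] + [TinyStore SecureGraph LazyProxy object] + [FancyStore TinyStore]
  take CachedGraph:  [CachedGraph FancyBlock SecureProxy RemoteBlock LazyProxy object] + [TinyStore SecureGraph LazyProxy object] + [TinyStore]
  take FancyBlock:  [FancyBlock SecureProxy RemoteBlock LazyProxy object] + [TinyStore SecureGraph LazyProxy object] + [TinyStore]
  take SecureProxy:  [SecureProxy RemoteBlock LazyProxy object] + [TinyStore SecureGraph LazyProxy object] + [TinyStore]
  take RemoteBlock:  [RemoteBlock LazyProxy object] + [TinyStore SecureGraph LazyProxy object] + [TinyStore]
  take TinyStore:  [LazyProxy object] + [TinyStore SecureGraph LazyProxy object] + [TinyStore]
  take SecureGraph:  [LazyProxy object] + [SecureGraph LazyProxy object]
  take LazyProxy:  [LazyProxy object] + [LazyProxy object]
  take object:  [object] + [object]
MRO: SmartView FancyStore CachedGraph FancyBlock SecureProxy RemoteBlock TinyStore SecureGraph LazyProxy object
super() in FancyStore.speak on a SmartView instance goes to the class after FancyStore in SmartView's MRO: CachedGraph.

CachedGraph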